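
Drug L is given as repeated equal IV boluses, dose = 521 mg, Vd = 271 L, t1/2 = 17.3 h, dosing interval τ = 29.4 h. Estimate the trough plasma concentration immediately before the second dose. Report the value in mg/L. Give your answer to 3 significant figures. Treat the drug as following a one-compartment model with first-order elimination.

0.592 mg/L

C₀ per dose = Dose / Vd = 521 / 271 = 1.923 mg/L
k = ln2 / t½ = 0.693147 / 17.3 = 0.04007 h⁻¹
Fraction remaining after one interval: r = e^(−kτ) = e^(−0.04007 × 29.4) = 0.3079
Before dose 2, 1 dose has been given (aged 1τ).
C_trough = C₀ × r = 1.923 × 0.3079 = 0.5921 mg/L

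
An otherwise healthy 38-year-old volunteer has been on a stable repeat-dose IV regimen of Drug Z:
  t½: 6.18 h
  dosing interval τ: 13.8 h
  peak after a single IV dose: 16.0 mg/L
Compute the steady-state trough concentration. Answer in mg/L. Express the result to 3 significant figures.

k = ln2 / t½ = 0.693147 / 6.18 = 0.1122 h⁻¹
e^(−kτ) = e^(−0.1122 × 13.8) = 0.2126
Accumulation ratio R = 1 / (1 − e^(−kτ)) = 1 / (1 − 0.2126) = 1.270
Steady-state trough = C₀ × R × e^(−kτ) = 16.0 × 1.270 × 0.2126 = 4.320 mg/L

4.32 mg/L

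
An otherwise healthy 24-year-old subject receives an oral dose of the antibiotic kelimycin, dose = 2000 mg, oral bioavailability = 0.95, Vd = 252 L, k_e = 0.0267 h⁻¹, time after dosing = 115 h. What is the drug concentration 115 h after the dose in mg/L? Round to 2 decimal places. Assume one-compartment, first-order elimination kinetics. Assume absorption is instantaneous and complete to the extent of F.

Amount reaching circulation = F × Dose = 0.95 × 2000 = 1900 mg
C₀ = F·Dose / Vd = 1900 / 252 = 7.540 mg/L
C = C₀ · e^(−k·t) = 7.540 × e^(−0.02670 × 115)
  = 7.540 × 0.04640 = 0.3499 mg/L

0.35 mg/L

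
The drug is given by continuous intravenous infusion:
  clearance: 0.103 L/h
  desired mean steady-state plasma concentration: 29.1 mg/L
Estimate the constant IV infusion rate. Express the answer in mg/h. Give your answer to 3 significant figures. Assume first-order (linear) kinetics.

At steady state, infusion rate R₀ = Css × CL = 29.1 × 0.1030 = 2.997 mg/h

3.00 mg/h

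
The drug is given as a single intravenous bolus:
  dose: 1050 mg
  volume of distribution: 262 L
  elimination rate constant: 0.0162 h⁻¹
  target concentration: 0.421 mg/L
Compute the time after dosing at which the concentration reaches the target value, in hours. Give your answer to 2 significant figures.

C₀ = Dose / Vd = 1050 / 262 = 4.008 mg/L
t = ln(C₀ / C) / k = ln(4.008 / 0.421) / 0.01620
  = ln(9.520) / 0.01620 = 2.253 / 0.01620 = 139.1 h

140 h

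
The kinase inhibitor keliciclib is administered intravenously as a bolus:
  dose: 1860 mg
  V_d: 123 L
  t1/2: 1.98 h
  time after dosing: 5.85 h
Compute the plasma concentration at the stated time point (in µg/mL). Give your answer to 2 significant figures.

C₀ = Dose / Vd = 1860 / 123 = 15.12 mg/L
k = ln2 / t½ = 0.693147 / 1.98 = 0.3501 h⁻¹
C = C₀ · e^(−k·t) = 15.12 × e^(−0.3501 × 5.85)
  = 15.12 × 0.1290 = 1.950 mg/L
(1.950 mg/L = 1.950 µg/mL)

2.0 µg/mL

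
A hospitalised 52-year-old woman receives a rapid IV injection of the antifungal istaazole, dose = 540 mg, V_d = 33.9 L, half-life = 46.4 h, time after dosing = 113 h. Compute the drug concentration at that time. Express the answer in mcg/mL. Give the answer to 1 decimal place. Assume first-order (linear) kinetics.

C₀ = Dose / Vd = 540.0 / 33.9 = 15.93 mg/L
k = ln2 / t½ = 0.693147 / 46.4 = 0.01494 h⁻¹
C = C₀ · e^(−k·t) = 15.93 × e^(−0.01494 × 113)
  = 15.93 × 0.1848 = 2.944 mg/L
(2.944 mg/L = 2.944 mcg/mL)

2.9 mcg/mL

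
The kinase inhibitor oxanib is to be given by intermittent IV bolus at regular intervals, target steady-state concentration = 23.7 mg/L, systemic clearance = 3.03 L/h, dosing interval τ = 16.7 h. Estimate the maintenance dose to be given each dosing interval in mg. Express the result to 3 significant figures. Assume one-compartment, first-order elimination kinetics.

At steady state, Dose/τ = Css × CL.
Dose = Css × CL × τ = 23.7 × 3.030 × 16.7 = 1199 mg

1200 mg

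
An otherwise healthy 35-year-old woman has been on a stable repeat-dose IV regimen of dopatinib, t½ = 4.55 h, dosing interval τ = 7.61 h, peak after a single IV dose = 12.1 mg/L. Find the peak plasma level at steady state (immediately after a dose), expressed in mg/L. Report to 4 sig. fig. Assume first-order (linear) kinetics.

k = ln2 / t½ = 0.693147 / 4.55 = 0.1523 h⁻¹
e^(−kτ) = e^(−0.1523 × 7.61) = 0.3138
Accumulation ratio R = 1 / (1 − e^(−kτ)) = 1 / (1 − 0.3138) = 1.457
Steady-state peak = C₀ × R = 12.1 × 1.457 = 17.63 mg/L

17.63 mg/L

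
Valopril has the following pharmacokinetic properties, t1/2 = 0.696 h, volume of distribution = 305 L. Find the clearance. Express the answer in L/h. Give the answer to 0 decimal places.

k = ln2 / t½ = 0.693147 / 0.696 = 0.9959 h⁻¹
CL = k × Vd = 0.9959 × 305 = 303.7 L/h

304 L/h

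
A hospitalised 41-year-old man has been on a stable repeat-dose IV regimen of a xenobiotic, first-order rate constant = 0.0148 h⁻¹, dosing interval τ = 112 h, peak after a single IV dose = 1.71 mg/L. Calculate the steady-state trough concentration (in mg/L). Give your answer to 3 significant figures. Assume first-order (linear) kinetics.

0.403 mg/L

e^(−kτ) = e^(−0.01480 × 112) = 0.1906
Accumulation ratio R = 1 / (1 − e^(−kτ)) = 1 / (1 − 0.1906) = 1.235
Steady-state trough = C₀ × R × e^(−kτ) = 1.71 × 1.235 × 0.1906 = 0.4025 mg/L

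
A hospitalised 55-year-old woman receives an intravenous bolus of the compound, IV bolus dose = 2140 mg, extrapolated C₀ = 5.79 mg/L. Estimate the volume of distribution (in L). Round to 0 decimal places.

Vd = Dose / C₀ = 2140 / 5.79 = 369.6 L

370 L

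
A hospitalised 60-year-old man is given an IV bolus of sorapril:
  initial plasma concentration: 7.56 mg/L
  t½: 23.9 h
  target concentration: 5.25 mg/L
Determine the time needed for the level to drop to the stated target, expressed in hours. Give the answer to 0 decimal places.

13 h

k = ln2 / t½ = 0.693147 / 23.9 = 0.02900 h⁻¹
t = ln(C₀ / C) / k = ln(7.560 / 5.25) / 0.02900
  = ln(1.440) / 0.02900 = 0.3646 / 0.02900 = 12.57 h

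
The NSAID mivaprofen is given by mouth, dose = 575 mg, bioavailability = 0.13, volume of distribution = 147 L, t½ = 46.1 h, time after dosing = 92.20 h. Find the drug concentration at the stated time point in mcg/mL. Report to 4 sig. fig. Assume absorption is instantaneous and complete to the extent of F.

Amount reaching circulation = F × Dose = 0.13 × 575.0 = 74.75 mg
C₀ = F·Dose / Vd = 74.75 / 147 = 0.5085 mg/L
k = ln2 / t½ = 0.693147 / 46.1 = 0.01504 h⁻¹
t / t½ = 92.20 / 46.1 = 2 half-lives
C = C₀ × (1/2)^2 = 0.5085 × 0.2500 = 0.1271 mg/L
(0.1271 mg/L = 0.1271 mcg/mL)

0.1271 mcg/mL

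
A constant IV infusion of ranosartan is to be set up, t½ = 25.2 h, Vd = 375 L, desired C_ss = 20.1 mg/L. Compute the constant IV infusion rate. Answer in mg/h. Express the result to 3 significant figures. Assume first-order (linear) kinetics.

207 mg/h

k = ln2 / t½ = 0.693147 / 25.2 = 0.02751 h⁻¹
CL = k × Vd = 0.02751 × 375 = 10.32 L/h
At steady state, infusion rate R₀ = Css × CL = 20.1 × 10.32 = 207.4 mg/h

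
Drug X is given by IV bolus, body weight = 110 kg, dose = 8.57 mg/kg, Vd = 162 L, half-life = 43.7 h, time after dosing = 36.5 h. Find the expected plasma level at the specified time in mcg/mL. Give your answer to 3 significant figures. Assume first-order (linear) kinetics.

3.26 mcg/mL

Total dose = 8.57 × 110 = 942.7 mg
C₀ = Dose / Vd = 942.7 / 162 = 5.819 mg/L
k = ln2 / t½ = 0.693147 / 43.7 = 0.01586 h⁻¹
C = C₀ · e^(−k·t) = 5.819 × e^(−0.01586 × 36.5)
  = 5.819 × 0.5605 = 3.262 mg/L
(3.262 mg/L = 3.262 mcg/mL)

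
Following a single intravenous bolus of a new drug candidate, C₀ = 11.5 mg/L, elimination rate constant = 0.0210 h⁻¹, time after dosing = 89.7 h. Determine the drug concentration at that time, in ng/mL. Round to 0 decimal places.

C = C₀ · e^(−k·t) = 11.50 × e^(−0.02100 × 89.7)
  = 11.50 × 0.1520 = 1.748 mg/L
Convert: 1.748 mg/L × 1000 = 1748 ng/mL

1748 ng/mL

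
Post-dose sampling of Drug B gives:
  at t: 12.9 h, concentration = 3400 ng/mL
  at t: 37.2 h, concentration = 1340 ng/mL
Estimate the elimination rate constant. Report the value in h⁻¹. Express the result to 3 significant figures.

0.0383 h⁻¹

k = ln(C₁/C₂) / (t₂ − t₁) = ln(3400/1340) / (37.2 − 12.9)
  = 0.9311 / 24.30 = 0.03832 h⁻¹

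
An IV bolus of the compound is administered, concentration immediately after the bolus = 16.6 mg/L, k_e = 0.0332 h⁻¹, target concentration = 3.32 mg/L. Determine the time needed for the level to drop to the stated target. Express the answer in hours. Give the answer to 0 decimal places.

48 h

t = ln(C₀ / C) / k = ln(16.60 / 3.32) / 0.03320
  = ln(5.000) / 0.03320 = 1.609 / 0.03320 = 48.46 h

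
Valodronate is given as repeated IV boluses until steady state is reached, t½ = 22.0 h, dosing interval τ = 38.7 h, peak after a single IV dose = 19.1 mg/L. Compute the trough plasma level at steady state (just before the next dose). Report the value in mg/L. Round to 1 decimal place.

8.0 mg/L

k = ln2 / t½ = 0.693147 / 22.0 = 0.03151 h⁻¹
e^(−kτ) = e^(−0.03151 × 38.7) = 0.2954
Accumulation ratio R = 1 / (1 − e^(−kτ)) = 1 / (1 − 0.2954) = 1.419
Steady-state trough = C₀ × R × e^(−kτ) = 19.1 × 1.419 × 0.2954 = 8.006 mg/L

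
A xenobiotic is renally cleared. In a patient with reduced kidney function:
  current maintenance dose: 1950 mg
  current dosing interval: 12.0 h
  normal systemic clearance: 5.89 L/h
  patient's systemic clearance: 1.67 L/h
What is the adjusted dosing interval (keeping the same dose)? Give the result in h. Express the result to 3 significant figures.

To keep the same average steady-state level, dosing rate must scale with clearance.
CL ratio = 1.67 / 5.89 = 0.2835
New interval (same dose) = 12.0 / 0.2835 = 42.33 h

42.3 h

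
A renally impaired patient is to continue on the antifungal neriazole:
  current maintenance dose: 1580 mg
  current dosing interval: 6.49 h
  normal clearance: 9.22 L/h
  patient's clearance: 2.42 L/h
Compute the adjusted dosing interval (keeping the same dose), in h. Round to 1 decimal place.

24.7 h

To keep the same average steady-state level, dosing rate must scale with clearance.
CL ratio = 2.42 / 9.22 = 0.2625
New interval (same dose) = 6.49 / 0.2625 = 24.72 h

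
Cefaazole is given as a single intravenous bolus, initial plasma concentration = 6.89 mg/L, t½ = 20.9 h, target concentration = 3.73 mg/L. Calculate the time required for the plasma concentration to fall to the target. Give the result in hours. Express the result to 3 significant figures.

18.5 h

k = ln2 / t½ = 0.693147 / 20.9 = 0.03316 h⁻¹
t = ln(C₀ / C) / k = ln(6.890 / 3.73) / 0.03316
  = ln(1.847) / 0.03316 = 0.6136 / 0.03316 = 18.50 h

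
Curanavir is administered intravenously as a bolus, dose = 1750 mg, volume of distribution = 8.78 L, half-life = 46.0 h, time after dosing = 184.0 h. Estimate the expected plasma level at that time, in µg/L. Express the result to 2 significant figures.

C₀ = Dose / Vd = 1750 / 8.78 = 199.3 mg/L
k = ln2 / t½ = 0.693147 / 46.0 = 0.01507 h⁻¹
t / t½ = 184.0 / 46.0 = 4 half-lives
C = C₀ × (1/2)^4 = 199.3 × 0.06250 = 12.46 mg/L
Convert: 12.46 mg/L × 1000 = 12460 µg/L

12000 µg/L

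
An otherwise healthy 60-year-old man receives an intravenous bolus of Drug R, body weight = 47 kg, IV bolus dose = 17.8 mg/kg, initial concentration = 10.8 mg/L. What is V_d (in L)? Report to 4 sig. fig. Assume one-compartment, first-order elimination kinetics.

77.46 L

Dose = 17.8 × 47 = 836.6 mg
Vd = Dose / C₀ = 836.6 / 10.8 = 77.46 L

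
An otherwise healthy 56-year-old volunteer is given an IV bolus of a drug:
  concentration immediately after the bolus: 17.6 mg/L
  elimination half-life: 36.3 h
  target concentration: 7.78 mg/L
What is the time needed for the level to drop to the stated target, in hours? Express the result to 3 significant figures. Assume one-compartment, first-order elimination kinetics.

42.8 h

k = ln2 / t½ = 0.693147 / 36.3 = 0.01909 h⁻¹
t = ln(C₀ / C) / k = ln(17.60 / 7.78) / 0.01909
  = ln(2.262) / 0.01909 = 0.8162 / 0.01909 = 42.76 h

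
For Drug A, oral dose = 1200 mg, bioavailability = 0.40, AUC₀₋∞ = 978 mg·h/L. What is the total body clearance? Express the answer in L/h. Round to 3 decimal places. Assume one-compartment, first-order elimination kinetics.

CL = F·Dose / AUC = 0.40 × 1200 / 978 = 0.4908 L/h

0.491 L/h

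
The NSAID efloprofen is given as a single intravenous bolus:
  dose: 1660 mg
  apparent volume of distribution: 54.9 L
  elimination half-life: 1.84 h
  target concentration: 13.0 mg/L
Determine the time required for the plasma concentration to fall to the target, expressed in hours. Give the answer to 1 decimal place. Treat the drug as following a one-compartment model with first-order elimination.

C₀ = Dose / Vd = 1660 / 54.9 = 30.24 mg/L
k = ln2 / t½ = 0.693147 / 1.84 = 0.3767 h⁻¹
t = ln(C₀ / C) / k = ln(30.24 / 13.0) / 0.3767
  = ln(2.326) / 0.3767 = 0.8442 / 0.3767 = 2.241 h

2.2 h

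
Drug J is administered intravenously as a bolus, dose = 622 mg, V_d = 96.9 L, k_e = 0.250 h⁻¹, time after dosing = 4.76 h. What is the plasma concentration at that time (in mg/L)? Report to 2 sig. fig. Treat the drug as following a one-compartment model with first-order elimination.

C₀ = Dose / Vd = 622.0 / 96.9 = 6.419 mg/L
C = C₀ · e^(−k·t) = 6.419 × e^(−0.2500 × 4.76)
  = 6.419 × 0.3042 = 1.953 mg/L

2.0 mg/L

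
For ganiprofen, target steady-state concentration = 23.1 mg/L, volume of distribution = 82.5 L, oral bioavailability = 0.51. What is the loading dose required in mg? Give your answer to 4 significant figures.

3737 mg

LD = Css × Vd / F = 23.1 × 82.5 / 0.51 = 3737 mg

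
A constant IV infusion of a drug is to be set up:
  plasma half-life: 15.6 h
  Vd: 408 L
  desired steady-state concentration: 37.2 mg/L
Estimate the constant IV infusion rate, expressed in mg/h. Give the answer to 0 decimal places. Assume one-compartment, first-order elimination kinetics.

674 mg/h

k = ln2 / t½ = 0.693147 / 15.6 = 0.04443 h⁻¹
CL = k × Vd = 0.04443 × 408 = 18.13 L/h
At steady state, infusion rate R₀ = Css × CL = 37.2 × 18.13 = 674.4 mg/h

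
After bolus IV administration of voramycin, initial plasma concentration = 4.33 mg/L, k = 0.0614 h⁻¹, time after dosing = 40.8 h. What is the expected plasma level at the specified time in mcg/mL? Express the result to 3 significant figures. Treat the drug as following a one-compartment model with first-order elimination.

0.354 mcg/mL

C = C₀ · e^(−k·t) = 4.330 × e^(−0.06140 × 40.8)
  = 4.330 × 0.08167 = 0.3536 mg/L
(0.3536 mg/L = 0.3536 mcg/mL)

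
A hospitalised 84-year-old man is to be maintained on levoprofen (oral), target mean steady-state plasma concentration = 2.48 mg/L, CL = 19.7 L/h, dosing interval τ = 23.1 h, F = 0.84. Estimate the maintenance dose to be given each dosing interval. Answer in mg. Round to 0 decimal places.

1344 mg

At steady state, F × (Dose/τ) = Css × CL.
Dose = Css × CL × τ / F = 2.48 × 19.70 × 23.1 / 0.84 = 1344 mg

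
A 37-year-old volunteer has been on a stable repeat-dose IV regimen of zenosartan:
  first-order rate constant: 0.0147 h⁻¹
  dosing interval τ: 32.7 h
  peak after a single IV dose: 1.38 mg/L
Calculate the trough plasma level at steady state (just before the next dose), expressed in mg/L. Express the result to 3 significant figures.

2.24 mg/L

e^(−kτ) = e^(−0.01470 × 32.7) = 0.6184
Accumulation ratio R = 1 / (1 − e^(−kτ)) = 1 / (1 − 0.6184) = 2.621
Steady-state trough = C₀ × R × e^(−kτ) = 1.38 × 2.621 × 0.6184 = 2.237 mg/L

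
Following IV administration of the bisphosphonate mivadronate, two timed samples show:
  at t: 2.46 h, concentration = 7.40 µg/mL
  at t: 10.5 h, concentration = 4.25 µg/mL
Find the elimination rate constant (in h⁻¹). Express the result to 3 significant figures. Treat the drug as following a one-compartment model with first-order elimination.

k = ln(C₁/C₂) / (t₂ − t₁) = ln(7.40/4.25) / (10.5 − 2.46)
  = 0.5546 / 8.040 = 0.06898 h⁻¹

0.0690 h⁻¹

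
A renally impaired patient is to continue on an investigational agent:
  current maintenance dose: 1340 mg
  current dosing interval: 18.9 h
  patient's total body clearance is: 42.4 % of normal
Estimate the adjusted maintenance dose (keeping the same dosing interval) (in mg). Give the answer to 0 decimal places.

568 mg

To keep the same average steady-state level, dosing rate must scale with clearance.
CL ratio = 42.4 / 100 = 0.4240
New dose (same interval) = 1340 × 0.4240 = 568.2 mg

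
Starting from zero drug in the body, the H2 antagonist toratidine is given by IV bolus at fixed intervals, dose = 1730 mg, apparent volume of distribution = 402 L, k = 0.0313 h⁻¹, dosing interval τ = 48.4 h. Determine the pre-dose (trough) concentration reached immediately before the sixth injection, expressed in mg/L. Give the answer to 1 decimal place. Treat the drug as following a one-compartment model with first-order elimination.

C₀ per dose = Dose / Vd = 1730 / 402 = 4.303 mg/L
Fraction remaining after one interval: r = e^(−kτ) = e^(−0.03130 × 48.4) = 0.2198
Before dose 6, 5 doses have been given (aged 1τ, 2τ, 3τ, 4τ, 5τ).
C_trough = C₀ × (r + r² + … + r^5) = C₀ × r(1−r^5)/(1−r)
        = 4.303 × 0.2198 × (1 − 0.0005130) / (1 − 0.2198) = 1.212 mg/L

1.2 mg/L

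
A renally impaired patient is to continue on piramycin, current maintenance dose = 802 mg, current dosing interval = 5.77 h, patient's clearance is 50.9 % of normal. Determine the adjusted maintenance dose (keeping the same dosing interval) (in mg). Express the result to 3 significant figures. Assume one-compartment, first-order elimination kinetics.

To keep the same average steady-state level, dosing rate must scale with clearance.
CL ratio = 50.9 / 100 = 0.5090
New dose (same interval) = 802 × 0.5090 = 408.2 mg

408 mg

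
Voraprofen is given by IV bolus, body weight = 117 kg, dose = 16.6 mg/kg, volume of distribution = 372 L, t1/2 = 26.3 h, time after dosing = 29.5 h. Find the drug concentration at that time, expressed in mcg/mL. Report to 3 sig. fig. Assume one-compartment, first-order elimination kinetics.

Total dose = 16.6 × 117 = 1942 mg
C₀ = Dose / Vd = 1942 / 372 = 5.220 mg/L
k = ln2 / t½ = 0.693147 / 26.3 = 0.02636 h⁻¹
C = C₀ · e^(−k·t) = 5.220 × e^(−0.02636 × 29.5)
  = 5.220 × 0.4595 = 2.399 mg/L
(2.399 mg/L = 2.399 mcg/mL)

2.40 mcg/mL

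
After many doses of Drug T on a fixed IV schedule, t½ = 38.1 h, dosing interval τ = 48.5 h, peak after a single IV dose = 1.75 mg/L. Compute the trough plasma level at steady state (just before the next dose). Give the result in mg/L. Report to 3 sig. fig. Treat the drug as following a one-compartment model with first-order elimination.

k = ln2 / t½ = 0.693147 / 38.1 = 0.01819 h⁻¹
e^(−kτ) = e^(−0.01819 × 48.5) = 0.4139
Accumulation ratio R = 1 / (1 − e^(−kτ)) = 1 / (1 − 0.4139) = 1.706
Steady-state trough = C₀ × R × e^(−kτ) = 1.75 × 1.706 × 0.4139 = 1.236 mg/L

1.24 mg/L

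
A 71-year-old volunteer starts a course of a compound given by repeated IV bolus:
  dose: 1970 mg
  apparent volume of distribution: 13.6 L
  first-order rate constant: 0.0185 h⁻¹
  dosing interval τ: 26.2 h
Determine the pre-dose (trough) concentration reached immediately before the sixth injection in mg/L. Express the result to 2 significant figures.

C₀ per dose = Dose / Vd = 1970 / 13.6 = 144.9 mg/L
Fraction remaining after one interval: r = e^(−kτ) = e^(−0.01850 × 26.2) = 0.6159
Before dose 6, 5 doses have been given (aged 1τ, 2τ, 3τ, 4τ, 5τ).
C_trough = C₀ × (r + r² + … + r^5) = C₀ × r(1−r^5)/(1−r)
        = 144.9 × 0.6159 × (1 − 0.08862) / (1 − 0.6159) = 211.8 mg/L

210 mg/L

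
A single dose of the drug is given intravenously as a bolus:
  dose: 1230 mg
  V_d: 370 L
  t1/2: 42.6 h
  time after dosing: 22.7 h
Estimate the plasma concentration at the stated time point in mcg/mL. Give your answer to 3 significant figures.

2.30 mcg/mL

C₀ = Dose / Vd = 1230 / 370 = 3.324 mg/L
k = ln2 / t½ = 0.693147 / 42.6 = 0.01627 h⁻¹
C = C₀ · e^(−k·t) = 3.324 × e^(−0.01627 × 22.7)
  = 3.324 × 0.6912 = 2.298 mg/L
(2.298 mg/L = 2.298 mcg/mL)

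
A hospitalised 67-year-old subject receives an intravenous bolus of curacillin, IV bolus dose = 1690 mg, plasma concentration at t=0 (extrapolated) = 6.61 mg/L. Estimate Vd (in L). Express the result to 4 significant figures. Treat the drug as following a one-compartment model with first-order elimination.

255.7 L

Vd = Dose / C₀ = 1690 / 6.61 = 255.7 L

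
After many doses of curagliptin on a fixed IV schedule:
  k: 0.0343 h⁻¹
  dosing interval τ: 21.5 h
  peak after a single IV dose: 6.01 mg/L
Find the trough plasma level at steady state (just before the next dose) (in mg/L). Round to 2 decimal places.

5.51 mg/L

e^(−kτ) = e^(−0.03430 × 21.5) = 0.4783
Accumulation ratio R = 1 / (1 − e^(−kτ)) = 1 / (1 − 0.4783) = 1.917
Steady-state trough = C₀ × R × e^(−kτ) = 6.01 × 1.917 × 0.4783 = 5.511 mg/L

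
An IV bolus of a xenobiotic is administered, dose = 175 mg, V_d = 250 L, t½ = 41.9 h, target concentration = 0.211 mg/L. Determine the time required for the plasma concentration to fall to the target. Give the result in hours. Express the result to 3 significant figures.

C₀ = Dose / Vd = 175.0 / 250 = 0.7000 mg/L
k = ln2 / t½ = 0.693147 / 41.9 = 0.01654 h⁻¹
t = ln(C₀ / C) / k = ln(0.7000 / 0.211) / 0.01654
  = ln(3.318) / 0.01654 = 1.199 / 0.01654 = 72.49 h

72.5 h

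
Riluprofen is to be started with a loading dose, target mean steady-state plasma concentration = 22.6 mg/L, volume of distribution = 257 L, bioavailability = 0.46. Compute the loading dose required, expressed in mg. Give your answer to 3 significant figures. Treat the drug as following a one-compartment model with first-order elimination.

12600 mg

LD = Css × Vd / F = 22.6 × 257 / 0.46 = 12630 mg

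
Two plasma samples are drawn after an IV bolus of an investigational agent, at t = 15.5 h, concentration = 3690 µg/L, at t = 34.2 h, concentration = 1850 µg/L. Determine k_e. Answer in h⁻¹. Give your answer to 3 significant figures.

0.0369 h⁻¹

k = ln(C₁/C₂) / (t₂ − t₁) = ln(3690/1850) / (34.2 − 15.5)
  = 0.6904 / 18.70 = 0.03692 h⁻¹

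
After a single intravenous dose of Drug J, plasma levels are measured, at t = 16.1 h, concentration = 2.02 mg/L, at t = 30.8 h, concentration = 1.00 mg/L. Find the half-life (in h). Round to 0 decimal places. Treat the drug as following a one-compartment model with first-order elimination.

k = ln(C₁/C₂) / (t₂ − t₁) = ln(2.02/1.00) / (30.8 − 16.1)
  = 0.7031 / 14.70 = 0.04783 h⁻¹
t½ = ln2 / k = 0.693147 / 0.04783 = 14.49 h

14 h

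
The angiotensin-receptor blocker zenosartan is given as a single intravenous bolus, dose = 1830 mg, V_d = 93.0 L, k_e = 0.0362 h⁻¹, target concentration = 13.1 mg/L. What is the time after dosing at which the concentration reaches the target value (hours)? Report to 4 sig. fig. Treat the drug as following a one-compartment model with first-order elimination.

C₀ = Dose / Vd = 1830 / 93.0 = 19.68 mg/L
t = ln(C₀ / C) / k = ln(19.68 / 13.1) / 0.03620
  = ln(1.502) / 0.03620 = 0.4068 / 0.03620 = 11.24 h

11.24 h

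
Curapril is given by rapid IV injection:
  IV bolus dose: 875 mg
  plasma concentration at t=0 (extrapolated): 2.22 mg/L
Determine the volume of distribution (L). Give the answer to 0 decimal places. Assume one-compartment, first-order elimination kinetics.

394 L

Vd = Dose / C₀ = 875.0 / 2.22 = 394.1 L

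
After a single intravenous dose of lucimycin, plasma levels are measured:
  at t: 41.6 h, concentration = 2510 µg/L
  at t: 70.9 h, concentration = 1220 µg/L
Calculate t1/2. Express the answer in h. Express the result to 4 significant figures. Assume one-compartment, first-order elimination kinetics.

28.15 h

k = ln(C₁/C₂) / (t₂ − t₁) = ln(2510/1220) / (70.9 − 41.6)
  = 0.7214 / 29.30 = 0.02462 h⁻¹
t½ = ln2 / k = 0.693147 / 0.02462 = 28.15 h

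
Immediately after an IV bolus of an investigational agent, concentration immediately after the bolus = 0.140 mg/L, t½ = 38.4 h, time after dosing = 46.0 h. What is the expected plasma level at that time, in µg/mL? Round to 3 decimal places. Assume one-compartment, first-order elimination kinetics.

k = ln2 / t½ = 0.693147 / 38.4 = 0.01805 h⁻¹
C = C₀ · e^(−k·t) = 0.1400 × e^(−0.01805 × 46.0)
  = 0.1400 × 0.4359 = 0.06103 mg/L
(0.06103 mg/L = 0.06103 µg/mL)

0.061 µg/mL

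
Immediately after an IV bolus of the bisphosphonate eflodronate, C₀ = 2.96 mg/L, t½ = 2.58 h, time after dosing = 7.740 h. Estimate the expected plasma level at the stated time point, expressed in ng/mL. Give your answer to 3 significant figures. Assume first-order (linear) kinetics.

370 ng/mL

k = ln2 / t½ = 0.693147 / 2.58 = 0.2687 h⁻¹
t / t½ = 7.740 / 2.58 = 3 half-lives
C = C₀ × (1/2)^3 = 2.960 × 0.1250 = 0.3700 mg/L
Convert: 0.3700 mg/L × 1000 = 370.0 ng/mL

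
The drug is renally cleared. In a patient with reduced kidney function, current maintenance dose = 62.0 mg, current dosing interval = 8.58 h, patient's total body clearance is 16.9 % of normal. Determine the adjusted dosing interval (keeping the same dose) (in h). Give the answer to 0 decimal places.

To keep the same average steady-state level, dosing rate must scale with clearance.
CL ratio = 16.9 / 100 = 0.1690
New interval (same dose) = 8.58 / 0.1690 = 50.77 h

51 h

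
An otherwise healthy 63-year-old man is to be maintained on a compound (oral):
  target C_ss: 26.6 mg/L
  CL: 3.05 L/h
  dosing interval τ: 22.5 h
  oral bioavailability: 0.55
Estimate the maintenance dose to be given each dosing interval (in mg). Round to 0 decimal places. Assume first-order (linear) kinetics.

3319 mg

At steady state, F × (Dose/τ) = Css × CL.
Dose = Css × CL × τ / F = 26.6 × 3.050 × 22.5 / 0.55 = 3319 mg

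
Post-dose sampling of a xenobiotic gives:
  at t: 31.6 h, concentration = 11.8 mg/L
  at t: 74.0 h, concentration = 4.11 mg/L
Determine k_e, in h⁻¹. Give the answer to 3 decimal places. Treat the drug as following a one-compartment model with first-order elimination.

k = ln(C₁/C₂) / (t₂ − t₁) = ln(11.8/4.11) / (74.0 − 31.6)
  = 1.055 / 42.40 = 0.02488 h⁻¹

0.025 h⁻¹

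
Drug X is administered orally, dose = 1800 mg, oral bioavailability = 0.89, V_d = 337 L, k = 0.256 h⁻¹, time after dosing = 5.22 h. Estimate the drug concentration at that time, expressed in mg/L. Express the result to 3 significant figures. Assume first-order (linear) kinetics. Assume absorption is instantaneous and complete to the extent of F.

1.25 mg/L

Amount reaching circulation = F × Dose = 0.89 × 1800 = 1602 mg
C₀ = F·Dose / Vd = 1602 / 337 = 4.754 mg/L
C = C₀ · e^(−k·t) = 4.754 × e^(−0.2560 × 5.22)
  = 4.754 × 0.2628 = 1.249 mg/L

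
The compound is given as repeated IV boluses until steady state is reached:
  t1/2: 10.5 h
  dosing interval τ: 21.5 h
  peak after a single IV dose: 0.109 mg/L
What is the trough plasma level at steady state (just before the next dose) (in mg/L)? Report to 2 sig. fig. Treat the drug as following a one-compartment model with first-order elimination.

0.035 mg/L

k = ln2 / t½ = 0.693147 / 10.5 = 0.06601 h⁻¹
e^(−kτ) = e^(−0.06601 × 21.5) = 0.2419
Accumulation ratio R = 1 / (1 − e^(−kτ)) = 1 / (1 − 0.2419) = 1.319
Steady-state trough = C₀ × R × e^(−kτ) = 0.109 × 1.319 × 0.2419 = 0.03478 mg/L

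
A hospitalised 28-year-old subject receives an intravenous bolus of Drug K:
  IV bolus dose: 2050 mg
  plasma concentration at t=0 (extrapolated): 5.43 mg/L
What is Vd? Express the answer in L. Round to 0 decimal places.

Vd = Dose / C₀ = 2050 / 5.43 = 377.5 L

378 L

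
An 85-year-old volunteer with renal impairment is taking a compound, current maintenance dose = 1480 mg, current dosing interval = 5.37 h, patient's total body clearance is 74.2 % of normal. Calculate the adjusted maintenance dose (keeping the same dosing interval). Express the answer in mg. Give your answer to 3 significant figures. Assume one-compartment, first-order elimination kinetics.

1100 mg

To keep the same average steady-state level, dosing rate must scale with clearance.
CL ratio = 74.2 / 100 = 0.7420
New dose (same interval) = 1480 × 0.7420 = 1098 mg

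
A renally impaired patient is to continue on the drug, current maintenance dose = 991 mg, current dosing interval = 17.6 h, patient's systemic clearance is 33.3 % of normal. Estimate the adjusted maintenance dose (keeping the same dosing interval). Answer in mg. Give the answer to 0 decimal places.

To keep the same average steady-state level, dosing rate must scale with clearance.
CL ratio = 33.3 / 100 = 0.3330
New dose (same interval) = 991 × 0.3330 = 330.0 mg

330 mg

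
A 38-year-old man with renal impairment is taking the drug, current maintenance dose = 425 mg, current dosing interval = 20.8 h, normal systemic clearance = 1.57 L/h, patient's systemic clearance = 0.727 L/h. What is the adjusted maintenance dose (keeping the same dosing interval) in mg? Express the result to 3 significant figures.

197 mg

To keep the same average steady-state level, dosing rate must scale with clearance.
CL ratio = 0.727 / 1.57 = 0.4631
New dose (same interval) = 425 × 0.4631 = 196.8 mg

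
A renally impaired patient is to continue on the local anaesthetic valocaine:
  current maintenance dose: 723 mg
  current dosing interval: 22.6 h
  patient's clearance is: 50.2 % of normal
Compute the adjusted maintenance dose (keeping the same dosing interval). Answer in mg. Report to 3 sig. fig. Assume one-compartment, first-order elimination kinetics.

363 mg

To keep the same average steady-state level, dosing rate must scale with clearance.
CL ratio = 50.2 / 100 = 0.5020
New dose (same interval) = 723 × 0.5020 = 362.9 mg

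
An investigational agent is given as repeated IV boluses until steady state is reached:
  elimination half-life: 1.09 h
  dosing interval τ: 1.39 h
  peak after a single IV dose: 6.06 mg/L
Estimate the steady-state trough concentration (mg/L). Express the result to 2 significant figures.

k = ln2 / t½ = 0.693147 / 1.09 = 0.6359 h⁻¹
e^(−kτ) = e^(−0.6359 × 1.39) = 0.4132
Accumulation ratio R = 1 / (1 − e^(−kτ)) = 1 / (1 − 0.4132) = 1.704
Steady-state trough = C₀ × R × e^(−kτ) = 6.06 × 1.704 × 0.4132 = 4.267 mg/L

4.3 mg/L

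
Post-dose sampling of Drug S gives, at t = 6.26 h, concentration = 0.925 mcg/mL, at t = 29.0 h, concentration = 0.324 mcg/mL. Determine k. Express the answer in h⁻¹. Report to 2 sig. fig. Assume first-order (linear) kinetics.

0.046 h⁻¹

k = ln(C₁/C₂) / (t₂ − t₁) = ln(0.925/0.324) / (29.0 − 6.26)
  = 1.049 / 22.74 = 0.04613 h⁻¹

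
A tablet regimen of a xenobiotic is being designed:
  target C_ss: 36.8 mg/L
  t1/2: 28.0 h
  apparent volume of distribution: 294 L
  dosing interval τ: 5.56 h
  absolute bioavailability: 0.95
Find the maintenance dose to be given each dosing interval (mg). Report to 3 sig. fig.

k = ln2 / t½ = 0.693147 / 28.0 = 0.02476 h⁻¹
CL = k × Vd = 0.02476 × 294 = 7.279 L/h
At steady state, F × (Dose/τ) = Css × CL.
Dose = Css × CL × τ / F = 36.8 × 7.279 × 5.56 / 0.95 = 1568 mg

1570 mg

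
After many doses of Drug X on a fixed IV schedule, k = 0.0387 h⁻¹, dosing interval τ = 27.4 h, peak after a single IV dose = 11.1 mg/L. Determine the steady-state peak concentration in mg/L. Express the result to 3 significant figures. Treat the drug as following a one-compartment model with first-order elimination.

17.0 mg/L

e^(−kτ) = e^(−0.03870 × 27.4) = 0.3463
Accumulation ratio R = 1 / (1 − e^(−kτ)) = 1 / (1 − 0.3463) = 1.530
Steady-state peak = C₀ × R = 11.1 × 1.530 = 16.98 mg/L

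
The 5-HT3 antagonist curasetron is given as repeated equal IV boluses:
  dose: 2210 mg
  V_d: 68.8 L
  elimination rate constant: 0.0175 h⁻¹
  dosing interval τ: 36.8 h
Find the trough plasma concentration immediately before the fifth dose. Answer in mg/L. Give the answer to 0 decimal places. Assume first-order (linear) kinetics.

33 mg/L

C₀ per dose = Dose / Vd = 2210 / 68.8 = 32.12 mg/L
Fraction remaining after one interval: r = e^(−kτ) = e^(−0.01750 × 36.8) = 0.5252
Before dose 5, 4 doses have been given (aged 1τ, 2τ, 3τ, 4τ).
C_trough = C₀ × (r + r² + … + r^4) = C₀ × r(1−r^4)/(1−r)
        = 32.12 × 0.5252 × (1 − 0.07608) / (1 − 0.5252) = 32.83 mg/L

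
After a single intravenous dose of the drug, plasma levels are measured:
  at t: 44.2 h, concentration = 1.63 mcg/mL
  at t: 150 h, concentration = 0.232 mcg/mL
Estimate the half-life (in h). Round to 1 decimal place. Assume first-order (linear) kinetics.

37.6 h

k = ln(C₁/C₂) / (t₂ − t₁) = ln(1.63/0.232) / (150 − 44.2)
  = 1.950 / 105.8 = 0.01843 h⁻¹
t½ = ln2 / k = 0.693147 / 0.01843 = 37.61 h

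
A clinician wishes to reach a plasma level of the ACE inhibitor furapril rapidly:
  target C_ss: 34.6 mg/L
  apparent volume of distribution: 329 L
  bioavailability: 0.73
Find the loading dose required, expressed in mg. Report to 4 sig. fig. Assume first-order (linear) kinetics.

LD = Css × Vd / F = 34.6 × 329 / 0.73 = 15590 mg

15590 mg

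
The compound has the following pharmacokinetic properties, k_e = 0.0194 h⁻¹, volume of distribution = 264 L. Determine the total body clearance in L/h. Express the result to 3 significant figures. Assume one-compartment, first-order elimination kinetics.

5.12 L/h

CL = k × Vd = 0.0194 × 264 = 5.122 L/h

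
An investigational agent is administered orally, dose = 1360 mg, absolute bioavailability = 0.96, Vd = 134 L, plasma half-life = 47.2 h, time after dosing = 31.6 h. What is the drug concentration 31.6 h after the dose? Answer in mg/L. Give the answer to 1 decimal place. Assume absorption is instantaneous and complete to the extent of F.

Amount reaching circulation = F × Dose = 0.96 × 1360 = 1306 mg
C₀ = F·Dose / Vd = 1306 / 134 = 9.746 mg/L
k = ln2 / t½ = 0.693147 / 47.2 = 0.01469 h⁻¹
C = C₀ · e^(−k·t) = 9.746 × e^(−0.01469 × 31.6)
  = 9.746 × 0.6286 = 6.126 mg/L

6.1 mg/L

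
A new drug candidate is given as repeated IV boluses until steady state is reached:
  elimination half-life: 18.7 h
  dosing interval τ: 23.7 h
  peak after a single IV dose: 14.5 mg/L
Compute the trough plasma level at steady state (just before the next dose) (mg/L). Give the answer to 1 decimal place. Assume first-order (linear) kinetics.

k = ln2 / t½ = 0.693147 / 18.7 = 0.03707 h⁻¹
e^(−kτ) = e^(−0.03707 × 23.7) = 0.4154
Accumulation ratio R = 1 / (1 − e^(−kτ)) = 1 / (1 − 0.4154) = 1.711
Steady-state trough = C₀ × R × e^(−kτ) = 14.5 × 1.711 × 0.4154 = 10.31 mg/L

10.3 mg/L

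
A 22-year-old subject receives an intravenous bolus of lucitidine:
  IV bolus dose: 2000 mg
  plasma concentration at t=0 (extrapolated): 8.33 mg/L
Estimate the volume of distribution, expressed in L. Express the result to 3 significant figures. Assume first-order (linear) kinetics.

240 L

Vd = Dose / C₀ = 2000 / 8.33 = 240.1 L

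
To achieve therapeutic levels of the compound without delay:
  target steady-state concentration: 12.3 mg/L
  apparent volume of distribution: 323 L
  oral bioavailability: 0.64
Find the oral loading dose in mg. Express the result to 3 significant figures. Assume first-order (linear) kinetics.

LD = Css × Vd / F = 12.3 × 323 / 0.64 = 6208 mg

6210 mg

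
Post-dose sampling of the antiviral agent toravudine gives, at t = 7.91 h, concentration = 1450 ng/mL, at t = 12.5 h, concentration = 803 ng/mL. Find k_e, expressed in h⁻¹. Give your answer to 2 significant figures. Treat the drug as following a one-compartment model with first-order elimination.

k = ln(C₁/C₂) / (t₂ − t₁) = ln(1450/803) / (12.5 − 7.91)
  = 0.5910 / 4.590 = 0.1288 h⁻¹

0.13 h⁻¹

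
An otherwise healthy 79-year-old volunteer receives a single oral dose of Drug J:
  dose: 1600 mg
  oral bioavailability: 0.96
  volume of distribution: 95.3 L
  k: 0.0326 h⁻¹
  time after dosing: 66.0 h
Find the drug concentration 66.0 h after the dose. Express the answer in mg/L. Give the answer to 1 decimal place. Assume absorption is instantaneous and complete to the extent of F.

Amount reaching circulation = F × Dose = 0.96 × 1600 = 1536 mg
C₀ = F·Dose / Vd = 1536 / 95.3 = 16.12 mg/L
C = C₀ · e^(−k·t) = 16.12 × e^(−0.03260 × 66.0)
  = 16.12 × 0.1163 = 1.875 mg/L

1.9 mg/L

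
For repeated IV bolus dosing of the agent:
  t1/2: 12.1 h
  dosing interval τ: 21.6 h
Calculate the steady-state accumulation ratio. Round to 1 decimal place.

k = ln2 / t½ = 0.693147 / 12.1 = 0.05728 h⁻¹
e^(−kτ) = e^(−0.05728 × 21.6) = 0.2902
Accumulation ratio R = 1 / (1 − e^(−kτ)) = 1 / (1 − 0.2902) = 1.409

1.4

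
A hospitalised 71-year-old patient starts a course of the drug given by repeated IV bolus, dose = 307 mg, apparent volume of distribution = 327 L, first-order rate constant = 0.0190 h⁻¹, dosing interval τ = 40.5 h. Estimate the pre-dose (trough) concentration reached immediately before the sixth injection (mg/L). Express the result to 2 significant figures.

0.79 mg/L

C₀ per dose = Dose / Vd = 307 / 327 = 0.9388 mg/L
Fraction remaining after one interval: r = e^(−kτ) = e^(−0.01900 × 40.5) = 0.4632
Before dose 6, 5 doses have been given (aged 1τ, 2τ, 3τ, 4τ, 5τ).
C_trough = C₀ × (r + r² + … + r^5) = C₀ × r(1−r^5)/(1−r)
        = 0.9388 × 0.4632 × (1 − 0.02132) / (1 − 0.4632) = 0.7928 mg/L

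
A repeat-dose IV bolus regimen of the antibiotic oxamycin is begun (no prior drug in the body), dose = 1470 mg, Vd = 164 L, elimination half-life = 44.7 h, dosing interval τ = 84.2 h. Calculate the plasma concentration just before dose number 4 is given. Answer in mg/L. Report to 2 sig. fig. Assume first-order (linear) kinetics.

3.3 mg/L

C₀ per dose = Dose / Vd = 1470 / 164 = 8.963 mg/L
k = ln2 / t½ = 0.693147 / 44.7 = 0.01551 h⁻¹
Fraction remaining after one interval: r = e^(−kτ) = e^(−0.01551 × 84.2) = 0.2709
Before dose 4, 3 doses have been given (aged 1τ, 2τ, 3τ).
C_trough = C₀ × (r + r² + … + r^3) = C₀ × r(1−r^3)/(1−r)
        = 8.963 × 0.2709 × (1 − 0.01988) / (1 − 0.2709) = 3.264 mg/L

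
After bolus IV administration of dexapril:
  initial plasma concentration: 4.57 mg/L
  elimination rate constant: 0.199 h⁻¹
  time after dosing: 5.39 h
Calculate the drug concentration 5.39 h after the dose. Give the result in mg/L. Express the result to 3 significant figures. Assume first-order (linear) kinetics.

1.56 mg/L

C = C₀ · e^(−k·t) = 4.570 × e^(−0.1990 × 5.39)
  = 4.570 × 0.3421 = 1.563 mg/L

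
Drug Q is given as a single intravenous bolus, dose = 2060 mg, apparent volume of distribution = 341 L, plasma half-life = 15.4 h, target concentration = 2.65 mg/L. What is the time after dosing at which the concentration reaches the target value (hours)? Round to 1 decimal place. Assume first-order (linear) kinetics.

18.3 h

C₀ = Dose / Vd = 2060 / 341 = 6.041 mg/L
k = ln2 / t½ = 0.693147 / 15.4 = 0.04501 h⁻¹
t = ln(C₀ / C) / k = ln(6.041 / 2.65) / 0.04501
  = ln(2.280) / 0.04501 = 0.8242 / 0.04501 = 18.31 h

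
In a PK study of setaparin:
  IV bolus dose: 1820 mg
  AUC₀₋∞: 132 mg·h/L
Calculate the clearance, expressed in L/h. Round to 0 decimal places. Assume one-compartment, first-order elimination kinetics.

14 L/h

CL = Dose / AUC = 1820 / 132 = 13.79 L/h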